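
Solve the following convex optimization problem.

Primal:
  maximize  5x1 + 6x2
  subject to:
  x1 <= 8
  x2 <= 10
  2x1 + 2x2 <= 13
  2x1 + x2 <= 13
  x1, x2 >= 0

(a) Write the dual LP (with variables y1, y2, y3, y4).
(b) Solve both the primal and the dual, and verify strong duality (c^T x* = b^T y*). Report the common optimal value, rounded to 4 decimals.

The standard primal-dual pair for 'max c^T x s.t. A x <= b, x >= 0' is:
  Dual:  min b^T y  s.t.  A^T y >= c,  y >= 0.

So the dual LP is:
  minimize  8y1 + 10y2 + 13y3 + 13y4
  subject to:
    y1 + 2y3 + 2y4 >= 5
    y2 + 2y3 + y4 >= 6
    y1, y2, y3, y4 >= 0

Solving the primal: x* = (0, 6.5).
  primal value c^T x* = 39.
Solving the dual: y* = (0, 0, 3, 0).
  dual value b^T y* = 39.
Strong duality: c^T x* = b^T y*. Confirmed.

39


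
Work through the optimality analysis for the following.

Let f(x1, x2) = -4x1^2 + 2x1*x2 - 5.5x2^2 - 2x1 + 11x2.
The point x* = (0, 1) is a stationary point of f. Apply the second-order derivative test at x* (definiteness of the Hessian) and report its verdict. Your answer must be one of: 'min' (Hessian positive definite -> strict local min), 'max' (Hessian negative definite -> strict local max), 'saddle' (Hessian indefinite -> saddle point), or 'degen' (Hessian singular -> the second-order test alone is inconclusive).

Compute the Hessian H = grad^2 f:
  H = [[-8, 2], [2, -11]]
Verify stationarity: grad f(x*) = H x* + g = (0, 0).
Eigenvalues of H: -12, -7.
Both eigenvalues < 0, so H is negative definite -> x* is a strict local max.

max


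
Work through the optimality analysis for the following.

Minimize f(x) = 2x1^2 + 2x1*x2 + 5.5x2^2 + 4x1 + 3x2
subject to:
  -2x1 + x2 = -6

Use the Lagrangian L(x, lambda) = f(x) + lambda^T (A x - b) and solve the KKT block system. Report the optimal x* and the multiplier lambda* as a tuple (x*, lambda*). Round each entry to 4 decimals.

Form the Lagrangian:
  L(x, lambda) = (1/2) x^T Q x + c^T x + lambda^T (A x - b)
Stationarity (grad_x L = 0): Q x + c + A^T lambda = 0.
Primal feasibility: A x = b.

This gives the KKT block system:
  [ Q   A^T ] [ x     ]   [-c ]
  [ A    0  ] [ lambda ] = [ b ]

Solving the linear system:
  x*      = (2.3929, -1.2143)
  lambda* = (5.5714)
  f(x*)   = 19.6786

x* = (2.3929, -1.2143), lambda* = (5.5714)


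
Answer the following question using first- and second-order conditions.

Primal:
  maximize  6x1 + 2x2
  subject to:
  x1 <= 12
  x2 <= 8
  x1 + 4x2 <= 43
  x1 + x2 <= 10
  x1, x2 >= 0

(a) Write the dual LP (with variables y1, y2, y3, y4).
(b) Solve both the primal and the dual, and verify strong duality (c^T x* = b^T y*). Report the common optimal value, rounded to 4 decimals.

The standard primal-dual pair for 'max c^T x s.t. A x <= b, x >= 0' is:
  Dual:  min b^T y  s.t.  A^T y >= c,  y >= 0.

So the dual LP is:
  minimize  12y1 + 8y2 + 43y3 + 10y4
  subject to:
    y1 + y3 + y4 >= 6
    y2 + 4y3 + y4 >= 2
    y1, y2, y3, y4 >= 0

Solving the primal: x* = (10, 0).
  primal value c^T x* = 60.
Solving the dual: y* = (0, 0, 0, 6).
  dual value b^T y* = 60.
Strong duality: c^T x* = b^T y*. Confirmed.

60


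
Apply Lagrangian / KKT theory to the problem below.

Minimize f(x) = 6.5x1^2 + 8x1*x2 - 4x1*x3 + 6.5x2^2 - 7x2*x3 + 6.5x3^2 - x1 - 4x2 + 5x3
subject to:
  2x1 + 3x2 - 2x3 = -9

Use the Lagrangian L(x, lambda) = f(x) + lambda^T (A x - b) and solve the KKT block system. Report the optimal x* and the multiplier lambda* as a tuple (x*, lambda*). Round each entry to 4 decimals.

Form the Lagrangian:
  L(x, lambda) = (1/2) x^T Q x + c^T x + lambda^T (A x - b)
Stationarity (grad_x L = 0): Q x + c + A^T lambda = 0.
Primal feasibility: A x = b.

This gives the KKT block system:
  [ Q   A^T ] [ x     ]   [-c ]
  [ A    0  ] [ lambda ] = [ b ]

Solving the linear system:
  x*      = (-0.4601, -2.4978, 0.2932)
  lambda* = (14.0682)
  f(x*)   = 69.2656

x* = (-0.4601, -2.4978, 0.2932), lambda* = (14.0682)


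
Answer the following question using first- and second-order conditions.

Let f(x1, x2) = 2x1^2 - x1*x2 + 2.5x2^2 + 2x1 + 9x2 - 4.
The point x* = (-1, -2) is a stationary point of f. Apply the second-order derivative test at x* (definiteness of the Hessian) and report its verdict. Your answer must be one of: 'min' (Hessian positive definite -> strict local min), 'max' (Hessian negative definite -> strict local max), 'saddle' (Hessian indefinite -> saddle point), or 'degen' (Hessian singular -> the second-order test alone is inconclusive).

Compute the Hessian H = grad^2 f:
  H = [[4, -1], [-1, 5]]
Verify stationarity: grad f(x*) = H x* + g = (0, 0).
Eigenvalues of H: 3.382, 5.618.
Both eigenvalues > 0, so H is positive definite -> x* is a strict local min.

min


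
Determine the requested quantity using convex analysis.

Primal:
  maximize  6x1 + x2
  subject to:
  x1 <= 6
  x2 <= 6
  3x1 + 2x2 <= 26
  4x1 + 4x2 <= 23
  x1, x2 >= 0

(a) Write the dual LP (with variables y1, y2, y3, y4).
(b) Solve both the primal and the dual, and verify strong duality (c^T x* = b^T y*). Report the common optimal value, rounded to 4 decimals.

The standard primal-dual pair for 'max c^T x s.t. A x <= b, x >= 0' is:
  Dual:  min b^T y  s.t.  A^T y >= c,  y >= 0.

So the dual LP is:
  minimize  6y1 + 6y2 + 26y3 + 23y4
  subject to:
    y1 + 3y3 + 4y4 >= 6
    y2 + 2y3 + 4y4 >= 1
    y1, y2, y3, y4 >= 0

Solving the primal: x* = (5.75, 0).
  primal value c^T x* = 34.5.
Solving the dual: y* = (0, 0, 0, 1.5).
  dual value b^T y* = 34.5.
Strong duality: c^T x* = b^T y*. Confirmed.

34.5


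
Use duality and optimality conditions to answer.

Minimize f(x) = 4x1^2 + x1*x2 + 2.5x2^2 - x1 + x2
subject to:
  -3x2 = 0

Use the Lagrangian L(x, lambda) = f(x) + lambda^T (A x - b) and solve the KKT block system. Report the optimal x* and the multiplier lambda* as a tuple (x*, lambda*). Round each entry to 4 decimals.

Form the Lagrangian:
  L(x, lambda) = (1/2) x^T Q x + c^T x + lambda^T (A x - b)
Stationarity (grad_x L = 0): Q x + c + A^T lambda = 0.
Primal feasibility: A x = b.

This gives the KKT block system:
  [ Q   A^T ] [ x     ]   [-c ]
  [ A    0  ] [ lambda ] = [ b ]

Solving the linear system:
  x*      = (0.125, 0)
  lambda* = (0.375)
  f(x*)   = -0.0625

x* = (0.125, 0), lambda* = (0.375)


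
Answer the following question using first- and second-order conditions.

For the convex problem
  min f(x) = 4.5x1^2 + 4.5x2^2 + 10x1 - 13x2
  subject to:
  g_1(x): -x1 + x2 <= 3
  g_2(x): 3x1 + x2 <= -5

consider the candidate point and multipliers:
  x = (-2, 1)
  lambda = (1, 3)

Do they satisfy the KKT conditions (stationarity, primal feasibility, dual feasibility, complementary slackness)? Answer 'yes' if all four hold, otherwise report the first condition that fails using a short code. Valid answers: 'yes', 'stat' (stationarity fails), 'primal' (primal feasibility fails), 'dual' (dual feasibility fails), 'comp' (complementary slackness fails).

Gradient of f: grad f(x) = Q x + c = (-8, -4)
Constraint values g_i(x) = a_i^T x - b_i:
  g_1((-2, 1)) = 0
  g_2((-2, 1)) = 0
Stationarity residual: grad f(x) + sum_i lambda_i a_i = (0, 0)
  -> stationarity OK
Primal feasibility (all g_i <= 0): OK
Dual feasibility (all lambda_i >= 0): OK
Complementary slackness (lambda_i * g_i(x) = 0 for all i): OK

Verdict: yes, KKT holds.

yes


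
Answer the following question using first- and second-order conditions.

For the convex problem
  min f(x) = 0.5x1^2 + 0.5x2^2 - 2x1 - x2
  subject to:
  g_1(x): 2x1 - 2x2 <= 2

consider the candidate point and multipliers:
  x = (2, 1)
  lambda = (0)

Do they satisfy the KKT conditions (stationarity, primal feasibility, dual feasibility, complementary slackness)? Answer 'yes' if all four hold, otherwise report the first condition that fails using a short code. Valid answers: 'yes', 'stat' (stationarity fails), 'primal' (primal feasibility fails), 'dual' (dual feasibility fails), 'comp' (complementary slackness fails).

Gradient of f: grad f(x) = Q x + c = (0, 0)
Constraint values g_i(x) = a_i^T x - b_i:
  g_1((2, 1)) = 0
Stationarity residual: grad f(x) + sum_i lambda_i a_i = (0, 0)
  -> stationarity OK
Primal feasibility (all g_i <= 0): OK
Dual feasibility (all lambda_i >= 0): OK
Complementary slackness (lambda_i * g_i(x) = 0 for all i): OK

Verdict: yes, KKT holds.

yes


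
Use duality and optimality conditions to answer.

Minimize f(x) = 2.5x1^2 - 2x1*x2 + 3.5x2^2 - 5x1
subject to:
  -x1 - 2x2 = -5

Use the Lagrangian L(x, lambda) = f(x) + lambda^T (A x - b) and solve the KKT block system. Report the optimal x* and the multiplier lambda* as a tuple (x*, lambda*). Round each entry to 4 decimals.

Form the Lagrangian:
  L(x, lambda) = (1/2) x^T Q x + c^T x + lambda^T (A x - b)
Stationarity (grad_x L = 0): Q x + c + A^T lambda = 0.
Primal feasibility: A x = b.

This gives the KKT block system:
  [ Q   A^T ] [ x     ]   [-c ]
  [ A    0  ] [ lambda ] = [ b ]

Solving the linear system:
  x*      = (2.1429, 1.4286)
  lambda* = (2.8571)
  f(x*)   = 1.7857

x* = (2.1429, 1.4286), lambda* = (2.8571)


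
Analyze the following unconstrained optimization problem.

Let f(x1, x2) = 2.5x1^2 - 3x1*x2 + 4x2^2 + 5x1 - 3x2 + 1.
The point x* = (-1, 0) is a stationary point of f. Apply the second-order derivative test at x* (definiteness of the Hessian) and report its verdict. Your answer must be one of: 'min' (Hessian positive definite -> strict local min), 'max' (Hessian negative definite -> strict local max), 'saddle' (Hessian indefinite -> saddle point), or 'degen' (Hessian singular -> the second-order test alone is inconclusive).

Compute the Hessian H = grad^2 f:
  H = [[5, -3], [-3, 8]]
Verify stationarity: grad f(x*) = H x* + g = (0, 0).
Eigenvalues of H: 3.1459, 9.8541.
Both eigenvalues > 0, so H is positive definite -> x* is a strict local min.

min


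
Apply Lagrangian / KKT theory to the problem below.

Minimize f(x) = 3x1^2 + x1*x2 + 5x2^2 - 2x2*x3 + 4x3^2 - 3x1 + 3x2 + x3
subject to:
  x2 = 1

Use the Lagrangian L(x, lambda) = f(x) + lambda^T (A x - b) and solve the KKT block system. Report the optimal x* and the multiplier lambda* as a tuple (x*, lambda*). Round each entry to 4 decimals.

Form the Lagrangian:
  L(x, lambda) = (1/2) x^T Q x + c^T x + lambda^T (A x - b)
Stationarity (grad_x L = 0): Q x + c + A^T lambda = 0.
Primal feasibility: A x = b.

This gives the KKT block system:
  [ Q   A^T ] [ x     ]   [-c ]
  [ A    0  ] [ lambda ] = [ b ]

Solving the linear system:
  x*      = (0.3333, 1, 0.125)
  lambda* = (-13.0833)
  f(x*)   = 7.6042

x* = (0.3333, 1, 0.125), lambda* = (-13.0833)


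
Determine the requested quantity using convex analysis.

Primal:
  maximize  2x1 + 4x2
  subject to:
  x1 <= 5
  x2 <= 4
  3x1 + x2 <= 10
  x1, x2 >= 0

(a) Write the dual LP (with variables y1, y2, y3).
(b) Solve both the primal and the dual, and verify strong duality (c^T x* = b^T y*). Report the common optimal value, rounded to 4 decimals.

The standard primal-dual pair for 'max c^T x s.t. A x <= b, x >= 0' is:
  Dual:  min b^T y  s.t.  A^T y >= c,  y >= 0.

So the dual LP is:
  minimize  5y1 + 4y2 + 10y3
  subject to:
    y1 + 3y3 >= 2
    y2 + y3 >= 4
    y1, y2, y3 >= 0

Solving the primal: x* = (2, 4).
  primal value c^T x* = 20.
Solving the dual: y* = (0, 3.3333, 0.6667).
  dual value b^T y* = 20.
Strong duality: c^T x* = b^T y*. Confirmed.

20


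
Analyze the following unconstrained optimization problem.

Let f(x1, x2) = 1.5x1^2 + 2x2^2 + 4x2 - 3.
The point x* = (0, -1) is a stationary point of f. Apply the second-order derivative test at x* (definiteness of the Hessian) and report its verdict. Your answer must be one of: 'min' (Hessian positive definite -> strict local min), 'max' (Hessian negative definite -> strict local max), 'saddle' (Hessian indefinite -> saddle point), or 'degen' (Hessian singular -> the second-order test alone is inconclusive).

Compute the Hessian H = grad^2 f:
  H = [[3, 0], [0, 4]]
Verify stationarity: grad f(x*) = H x* + g = (0, 0).
Eigenvalues of H: 3, 4.
Both eigenvalues > 0, so H is positive definite -> x* is a strict local min.

min


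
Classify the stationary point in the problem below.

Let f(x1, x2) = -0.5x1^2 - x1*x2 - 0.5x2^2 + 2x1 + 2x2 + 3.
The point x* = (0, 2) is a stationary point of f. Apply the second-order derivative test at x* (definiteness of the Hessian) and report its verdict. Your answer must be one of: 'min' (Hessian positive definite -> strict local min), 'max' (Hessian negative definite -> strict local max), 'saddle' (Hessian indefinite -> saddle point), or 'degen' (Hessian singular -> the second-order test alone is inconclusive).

Compute the Hessian H = grad^2 f:
  H = [[-1, -1], [-1, -1]]
Verify stationarity: grad f(x*) = H x* + g = (0, 0).
Eigenvalues of H: -2, 0.
H has a zero eigenvalue (singular; negative semidefinite but not definite), so H is neither positive definite, negative definite, nor indefinite. The second-order test alone is inconclusive -> degen.
(Indeed, f is constant along the null direction of H through x*, so x* is not a strict local extremum.)

degen


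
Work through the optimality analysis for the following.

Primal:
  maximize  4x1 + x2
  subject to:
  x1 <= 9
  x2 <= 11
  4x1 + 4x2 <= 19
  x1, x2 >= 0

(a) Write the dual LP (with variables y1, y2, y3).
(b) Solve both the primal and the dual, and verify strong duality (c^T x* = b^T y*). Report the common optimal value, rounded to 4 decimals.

The standard primal-dual pair for 'max c^T x s.t. A x <= b, x >= 0' is:
  Dual:  min b^T y  s.t.  A^T y >= c,  y >= 0.

So the dual LP is:
  minimize  9y1 + 11y2 + 19y3
  subject to:
    y1 + 4y3 >= 4
    y2 + 4y3 >= 1
    y1, y2, y3 >= 0

Solving the primal: x* = (4.75, 0).
  primal value c^T x* = 19.
Solving the dual: y* = (0, 0, 1).
  dual value b^T y* = 19.
Strong duality: c^T x* = b^T y*. Confirmed.

19


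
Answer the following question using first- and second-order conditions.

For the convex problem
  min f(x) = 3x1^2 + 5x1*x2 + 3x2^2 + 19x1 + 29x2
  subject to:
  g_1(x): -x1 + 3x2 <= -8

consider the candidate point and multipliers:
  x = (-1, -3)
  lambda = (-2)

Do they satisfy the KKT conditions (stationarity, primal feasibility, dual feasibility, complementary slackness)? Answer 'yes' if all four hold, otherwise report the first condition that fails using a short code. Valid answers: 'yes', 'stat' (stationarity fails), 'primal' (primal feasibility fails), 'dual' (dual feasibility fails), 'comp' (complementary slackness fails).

Gradient of f: grad f(x) = Q x + c = (-2, 6)
Constraint values g_i(x) = a_i^T x - b_i:
  g_1((-1, -3)) = 0
Stationarity residual: grad f(x) + sum_i lambda_i a_i = (0, 0)
  -> stationarity OK
Primal feasibility (all g_i <= 0): OK
Dual feasibility (all lambda_i >= 0): FAILS
Complementary slackness (lambda_i * g_i(x) = 0 for all i): OK

Verdict: the first failing condition is dual_feasibility -> dual.

dual


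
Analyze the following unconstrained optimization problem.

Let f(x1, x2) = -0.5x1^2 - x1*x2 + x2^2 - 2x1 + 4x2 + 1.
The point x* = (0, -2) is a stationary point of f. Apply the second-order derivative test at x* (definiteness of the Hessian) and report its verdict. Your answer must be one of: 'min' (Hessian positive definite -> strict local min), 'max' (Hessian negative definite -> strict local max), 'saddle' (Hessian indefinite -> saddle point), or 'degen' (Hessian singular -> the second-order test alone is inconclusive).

Compute the Hessian H = grad^2 f:
  H = [[-1, -1], [-1, 2]]
Verify stationarity: grad f(x*) = H x* + g = (0, 0).
Eigenvalues of H: -1.3028, 2.3028.
Eigenvalues have mixed signs, so H is indefinite -> x* is a saddle point.

saddle


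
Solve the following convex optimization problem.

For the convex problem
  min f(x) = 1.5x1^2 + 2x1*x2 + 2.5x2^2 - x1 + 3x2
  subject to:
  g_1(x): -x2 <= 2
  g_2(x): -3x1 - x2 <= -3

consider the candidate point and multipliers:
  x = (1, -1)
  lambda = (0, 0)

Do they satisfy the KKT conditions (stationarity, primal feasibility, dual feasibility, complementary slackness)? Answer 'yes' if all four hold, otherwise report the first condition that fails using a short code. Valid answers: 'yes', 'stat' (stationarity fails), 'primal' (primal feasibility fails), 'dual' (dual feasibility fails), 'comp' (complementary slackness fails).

Gradient of f: grad f(x) = Q x + c = (0, 0)
Constraint values g_i(x) = a_i^T x - b_i:
  g_1((1, -1)) = -1
  g_2((1, -1)) = 1
Stationarity residual: grad f(x) + sum_i lambda_i a_i = (0, 0)
  -> stationarity OK
Primal feasibility (all g_i <= 0): FAILS
Dual feasibility (all lambda_i >= 0): OK
Complementary slackness (lambda_i * g_i(x) = 0 for all i): OK

Verdict: the first failing condition is primal_feasibility -> primal.

primal


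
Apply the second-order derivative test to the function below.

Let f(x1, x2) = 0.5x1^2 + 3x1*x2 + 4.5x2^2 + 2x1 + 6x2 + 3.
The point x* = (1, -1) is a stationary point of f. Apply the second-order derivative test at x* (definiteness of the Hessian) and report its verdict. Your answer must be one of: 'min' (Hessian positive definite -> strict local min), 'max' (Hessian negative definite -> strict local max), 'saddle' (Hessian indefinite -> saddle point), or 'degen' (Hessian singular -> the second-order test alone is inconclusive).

Compute the Hessian H = grad^2 f:
  H = [[1, 3], [3, 9]]
Verify stationarity: grad f(x*) = H x* + g = (0, 0).
Eigenvalues of H: 0, 10.
H has a zero eigenvalue (singular; positive semidefinite but not definite), so H is neither positive definite, negative definite, nor indefinite. The second-order test alone is inconclusive -> degen.
(Indeed, f is constant along the null direction of H through x*, so x* is not a strict local extremum.)

degen


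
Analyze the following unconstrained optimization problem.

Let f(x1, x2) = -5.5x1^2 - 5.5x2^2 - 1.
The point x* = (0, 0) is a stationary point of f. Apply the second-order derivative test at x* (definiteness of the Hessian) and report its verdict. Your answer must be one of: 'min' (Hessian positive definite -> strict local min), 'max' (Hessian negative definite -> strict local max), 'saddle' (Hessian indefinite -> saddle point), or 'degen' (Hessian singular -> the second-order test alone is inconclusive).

Compute the Hessian H = grad^2 f:
  H = [[-11, 0], [0, -11]]
Verify stationarity: grad f(x*) = H x* + g = (0, 0).
Eigenvalues of H: -11, -11.
Both eigenvalues < 0, so H is negative definite -> x* is a strict local max.

max


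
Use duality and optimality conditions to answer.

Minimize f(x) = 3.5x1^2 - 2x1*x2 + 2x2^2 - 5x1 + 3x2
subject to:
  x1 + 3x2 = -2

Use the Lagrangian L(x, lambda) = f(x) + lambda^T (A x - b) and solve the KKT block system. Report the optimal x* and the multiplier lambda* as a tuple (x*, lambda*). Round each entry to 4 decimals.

Form the Lagrangian:
  L(x, lambda) = (1/2) x^T Q x + c^T x + lambda^T (A x - b)
Stationarity (grad_x L = 0): Q x + c + A^T lambda = 0.
Primal feasibility: A x = b.

This gives the KKT block system:
  [ Q   A^T ] [ x     ]   [-c ]
  [ A    0  ] [ lambda ] = [ b ]

Solving the linear system:
  x*      = (0.4304, -0.8101)
  lambda* = (0.3671)
  f(x*)   = -1.9241

x* = (0.4304, -0.8101), lambda* = (0.3671)


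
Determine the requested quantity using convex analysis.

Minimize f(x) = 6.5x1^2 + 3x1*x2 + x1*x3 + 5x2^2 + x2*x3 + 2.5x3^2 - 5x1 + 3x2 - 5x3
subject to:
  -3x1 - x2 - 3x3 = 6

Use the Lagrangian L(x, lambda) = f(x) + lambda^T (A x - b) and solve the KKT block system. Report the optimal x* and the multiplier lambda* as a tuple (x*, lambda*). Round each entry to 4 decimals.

Form the Lagrangian:
  L(x, lambda) = (1/2) x^T Q x + c^T x + lambda^T (A x - b)
Stationarity (grad_x L = 0): Q x + c + A^T lambda = 0.
Primal feasibility: A x = b.

This gives the KKT block system:
  [ Q   A^T ] [ x     ]   [-c ]
  [ A    0  ] [ lambda ] = [ b ]

Solving the linear system:
  x*      = (-0.4018, -0.4713, -1.4411)
  lambda* = (-4.3595)
  f(x*)   = 16.9789

x* = (-0.4018, -0.4713, -1.4411), lambda* = (-4.3595)


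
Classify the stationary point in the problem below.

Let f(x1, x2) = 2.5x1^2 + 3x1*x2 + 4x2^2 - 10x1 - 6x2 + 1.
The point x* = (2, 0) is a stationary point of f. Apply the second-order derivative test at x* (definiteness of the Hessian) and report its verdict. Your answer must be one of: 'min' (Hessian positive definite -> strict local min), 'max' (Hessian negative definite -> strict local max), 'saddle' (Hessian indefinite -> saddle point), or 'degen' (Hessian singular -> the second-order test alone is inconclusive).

Compute the Hessian H = grad^2 f:
  H = [[5, 3], [3, 8]]
Verify stationarity: grad f(x*) = H x* + g = (0, 0).
Eigenvalues of H: 3.1459, 9.8541.
Both eigenvalues > 0, so H is positive definite -> x* is a strict local min.

min


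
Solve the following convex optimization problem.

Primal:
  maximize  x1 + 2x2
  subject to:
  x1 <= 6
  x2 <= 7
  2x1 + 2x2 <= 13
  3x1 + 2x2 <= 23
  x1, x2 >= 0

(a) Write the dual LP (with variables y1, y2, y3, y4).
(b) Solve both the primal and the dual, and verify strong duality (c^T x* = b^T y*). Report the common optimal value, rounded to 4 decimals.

The standard primal-dual pair for 'max c^T x s.t. A x <= b, x >= 0' is:
  Dual:  min b^T y  s.t.  A^T y >= c,  y >= 0.

So the dual LP is:
  minimize  6y1 + 7y2 + 13y3 + 23y4
  subject to:
    y1 + 2y3 + 3y4 >= 1
    y2 + 2y3 + 2y4 >= 2
    y1, y2, y3, y4 >= 0

Solving the primal: x* = (0, 6.5).
  primal value c^T x* = 13.
Solving the dual: y* = (0, 0, 1, 0).
  dual value b^T y* = 13.
Strong duality: c^T x* = b^T y*. Confirmed.

13


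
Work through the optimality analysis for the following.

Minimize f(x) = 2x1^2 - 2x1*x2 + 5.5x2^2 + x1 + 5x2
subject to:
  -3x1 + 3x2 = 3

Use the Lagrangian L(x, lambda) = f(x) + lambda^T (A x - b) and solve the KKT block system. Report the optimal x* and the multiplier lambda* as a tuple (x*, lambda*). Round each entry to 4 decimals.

Form the Lagrangian:
  L(x, lambda) = (1/2) x^T Q x + c^T x + lambda^T (A x - b)
Stationarity (grad_x L = 0): Q x + c + A^T lambda = 0.
Primal feasibility: A x = b.

This gives the KKT block system:
  [ Q   A^T ] [ x     ]   [-c ]
  [ A    0  ] [ lambda ] = [ b ]

Solving the linear system:
  x*      = (-1.3636, -0.3636)
  lambda* = (-1.2424)
  f(x*)   = 0.2727

x* = (-1.3636, -0.3636), lambda* = (-1.2424)


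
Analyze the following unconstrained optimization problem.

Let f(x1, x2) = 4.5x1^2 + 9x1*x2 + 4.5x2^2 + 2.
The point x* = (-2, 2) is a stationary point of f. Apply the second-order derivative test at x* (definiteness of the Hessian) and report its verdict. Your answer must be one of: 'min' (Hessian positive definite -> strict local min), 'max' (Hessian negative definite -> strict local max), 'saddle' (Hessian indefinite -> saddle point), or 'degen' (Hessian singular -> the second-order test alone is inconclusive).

Compute the Hessian H = grad^2 f:
  H = [[9, 9], [9, 9]]
Verify stationarity: grad f(x*) = H x* + g = (0, 0).
Eigenvalues of H: 0, 18.
H has a zero eigenvalue (singular; positive semidefinite but not definite), so H is neither positive definite, negative definite, nor indefinite. The second-order test alone is inconclusive -> degen.
(Indeed, f is constant along the null direction of H through x*, so x* is not a strict local extremum.)

degen


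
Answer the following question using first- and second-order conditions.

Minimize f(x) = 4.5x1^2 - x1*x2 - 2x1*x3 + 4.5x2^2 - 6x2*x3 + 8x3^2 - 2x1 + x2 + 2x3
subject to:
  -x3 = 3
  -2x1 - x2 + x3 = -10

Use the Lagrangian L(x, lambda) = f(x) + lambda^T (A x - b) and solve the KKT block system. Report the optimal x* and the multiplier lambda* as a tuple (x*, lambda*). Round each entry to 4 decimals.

Form the Lagrangian:
  L(x, lambda) = (1/2) x^T Q x + c^T x + lambda^T (A x - b)
Stationarity (grad_x L = 0): Q x + c + A^T lambda = 0.
Primal feasibility: A x = b.

This gives the KKT block system:
  [ Q   A^T ] [ x     ]   [-c ]
  [ A    0  ] [ lambda ] = [ b ]

Solving the linear system:
  x*      = (3.4082, 0.1837, -3)
  lambda* = (-36.6735, 17.2449)
  f(x*)   = 134.9184

x* = (3.4082, 0.1837, -3), lambda* = (-36.6735, 17.2449)


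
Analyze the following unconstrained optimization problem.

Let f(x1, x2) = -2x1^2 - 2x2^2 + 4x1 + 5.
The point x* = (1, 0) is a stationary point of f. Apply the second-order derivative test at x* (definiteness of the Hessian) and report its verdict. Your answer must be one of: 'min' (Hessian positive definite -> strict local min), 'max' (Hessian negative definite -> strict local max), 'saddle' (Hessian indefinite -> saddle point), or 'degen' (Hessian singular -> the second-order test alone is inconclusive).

Compute the Hessian H = grad^2 f:
  H = [[-4, 0], [0, -4]]
Verify stationarity: grad f(x*) = H x* + g = (0, 0).
Eigenvalues of H: -4, -4.
Both eigenvalues < 0, so H is negative definite -> x* is a strict local max.

max


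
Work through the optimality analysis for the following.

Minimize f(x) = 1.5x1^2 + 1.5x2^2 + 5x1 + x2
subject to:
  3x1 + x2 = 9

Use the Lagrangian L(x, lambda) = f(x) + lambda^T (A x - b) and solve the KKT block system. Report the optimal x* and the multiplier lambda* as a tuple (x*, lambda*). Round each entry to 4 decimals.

Form the Lagrangian:
  L(x, lambda) = (1/2) x^T Q x + c^T x + lambda^T (A x - b)
Stationarity (grad_x L = 0): Q x + c + A^T lambda = 0.
Primal feasibility: A x = b.

This gives the KKT block system:
  [ Q   A^T ] [ x     ]   [-c ]
  [ A    0  ] [ lambda ] = [ b ]

Solving the linear system:
  x*      = (2.6333, 1.1)
  lambda* = (-4.3)
  f(x*)   = 26.4833

x* = (2.6333, 1.1), lambda* = (-4.3)


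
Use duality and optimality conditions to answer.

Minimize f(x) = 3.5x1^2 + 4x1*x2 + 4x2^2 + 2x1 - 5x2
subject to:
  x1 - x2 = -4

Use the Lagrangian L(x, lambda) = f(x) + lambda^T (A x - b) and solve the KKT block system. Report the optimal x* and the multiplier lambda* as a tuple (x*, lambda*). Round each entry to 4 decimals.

Form the Lagrangian:
  L(x, lambda) = (1/2) x^T Q x + c^T x + lambda^T (A x - b)
Stationarity (grad_x L = 0): Q x + c + A^T lambda = 0.
Primal feasibility: A x = b.

This gives the KKT block system:
  [ Q   A^T ] [ x     ]   [-c ]
  [ A    0  ] [ lambda ] = [ b ]

Solving the linear system:
  x*      = (-1.9565, 2.0435)
  lambda* = (3.5217)
  f(x*)   = -0.0217

x* = (-1.9565, 2.0435), lambda* = (3.5217)


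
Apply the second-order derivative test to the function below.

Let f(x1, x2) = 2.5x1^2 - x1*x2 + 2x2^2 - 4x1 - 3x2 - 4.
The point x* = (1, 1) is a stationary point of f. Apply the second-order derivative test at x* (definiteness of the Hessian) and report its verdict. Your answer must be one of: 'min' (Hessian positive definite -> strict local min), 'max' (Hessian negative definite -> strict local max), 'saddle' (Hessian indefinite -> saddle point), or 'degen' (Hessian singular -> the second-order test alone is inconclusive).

Compute the Hessian H = grad^2 f:
  H = [[5, -1], [-1, 4]]
Verify stationarity: grad f(x*) = H x* + g = (0, 0).
Eigenvalues of H: 3.382, 5.618.
Both eigenvalues > 0, so H is positive definite -> x* is a strict local min.

min


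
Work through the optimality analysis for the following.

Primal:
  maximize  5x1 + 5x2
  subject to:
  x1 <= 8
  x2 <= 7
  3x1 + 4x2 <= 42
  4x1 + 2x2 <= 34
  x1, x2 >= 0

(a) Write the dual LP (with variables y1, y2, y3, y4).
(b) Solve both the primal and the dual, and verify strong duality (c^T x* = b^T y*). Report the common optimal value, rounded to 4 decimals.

The standard primal-dual pair for 'max c^T x s.t. A x <= b, x >= 0' is:
  Dual:  min b^T y  s.t.  A^T y >= c,  y >= 0.

So the dual LP is:
  minimize  8y1 + 7y2 + 42y3 + 34y4
  subject to:
    y1 + 3y3 + 4y4 >= 5
    y2 + 4y3 + 2y4 >= 5
    y1, y2, y3, y4 >= 0

Solving the primal: x* = (5.2, 6.6).
  primal value c^T x* = 59.
Solving the dual: y* = (0, 0, 1, 0.5).
  dual value b^T y* = 59.
Strong duality: c^T x* = b^T y*. Confirmed.

59


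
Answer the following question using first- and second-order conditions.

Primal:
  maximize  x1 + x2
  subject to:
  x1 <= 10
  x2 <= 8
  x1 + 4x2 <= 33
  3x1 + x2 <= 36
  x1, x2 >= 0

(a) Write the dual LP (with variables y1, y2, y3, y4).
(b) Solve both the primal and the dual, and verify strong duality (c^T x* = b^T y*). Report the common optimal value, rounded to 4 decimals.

The standard primal-dual pair for 'max c^T x s.t. A x <= b, x >= 0' is:
  Dual:  min b^T y  s.t.  A^T y >= c,  y >= 0.

So the dual LP is:
  minimize  10y1 + 8y2 + 33y3 + 36y4
  subject to:
    y1 + y3 + 3y4 >= 1
    y2 + 4y3 + y4 >= 1
    y1, y2, y3, y4 >= 0

Solving the primal: x* = (10, 5.75).
  primal value c^T x* = 15.75.
Solving the dual: y* = (0.75, 0, 0.25, 0).
  dual value b^T y* = 15.75.
Strong duality: c^T x* = b^T y*. Confirmed.

15.75


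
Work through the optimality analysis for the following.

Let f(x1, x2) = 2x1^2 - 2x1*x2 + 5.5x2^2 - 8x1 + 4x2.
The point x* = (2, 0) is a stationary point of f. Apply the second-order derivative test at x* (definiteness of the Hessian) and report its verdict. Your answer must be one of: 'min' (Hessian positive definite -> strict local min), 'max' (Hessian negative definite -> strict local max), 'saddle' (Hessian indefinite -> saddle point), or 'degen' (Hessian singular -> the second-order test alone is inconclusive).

Compute the Hessian H = grad^2 f:
  H = [[4, -2], [-2, 11]]
Verify stationarity: grad f(x*) = H x* + g = (0, 0).
Eigenvalues of H: 3.4689, 11.5311.
Both eigenvalues > 0, so H is positive definite -> x* is a strict local min.

min


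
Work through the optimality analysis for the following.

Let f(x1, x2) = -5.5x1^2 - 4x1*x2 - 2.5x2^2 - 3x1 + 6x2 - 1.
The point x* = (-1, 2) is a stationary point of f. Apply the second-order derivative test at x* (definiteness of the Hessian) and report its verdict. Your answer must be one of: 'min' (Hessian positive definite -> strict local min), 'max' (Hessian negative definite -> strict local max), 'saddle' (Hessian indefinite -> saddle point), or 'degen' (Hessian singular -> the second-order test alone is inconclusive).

Compute the Hessian H = grad^2 f:
  H = [[-11, -4], [-4, -5]]
Verify stationarity: grad f(x*) = H x* + g = (0, 0).
Eigenvalues of H: -13, -3.
Both eigenvalues < 0, so H is negative definite -> x* is a strict local max.

max


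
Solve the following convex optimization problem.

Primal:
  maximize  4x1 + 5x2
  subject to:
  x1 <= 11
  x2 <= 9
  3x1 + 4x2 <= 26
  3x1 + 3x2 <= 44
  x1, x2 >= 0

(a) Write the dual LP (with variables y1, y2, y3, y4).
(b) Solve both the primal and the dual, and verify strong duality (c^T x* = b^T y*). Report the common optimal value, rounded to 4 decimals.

The standard primal-dual pair for 'max c^T x s.t. A x <= b, x >= 0' is:
  Dual:  min b^T y  s.t.  A^T y >= c,  y >= 0.

So the dual LP is:
  minimize  11y1 + 9y2 + 26y3 + 44y4
  subject to:
    y1 + 3y3 + 3y4 >= 4
    y2 + 4y3 + 3y4 >= 5
    y1, y2, y3, y4 >= 0

Solving the primal: x* = (8.6667, 0).
  primal value c^T x* = 34.6667.
Solving the dual: y* = (0, 0, 1.3333, 0).
  dual value b^T y* = 34.6667.
Strong duality: c^T x* = b^T y*. Confirmed.

34.6667


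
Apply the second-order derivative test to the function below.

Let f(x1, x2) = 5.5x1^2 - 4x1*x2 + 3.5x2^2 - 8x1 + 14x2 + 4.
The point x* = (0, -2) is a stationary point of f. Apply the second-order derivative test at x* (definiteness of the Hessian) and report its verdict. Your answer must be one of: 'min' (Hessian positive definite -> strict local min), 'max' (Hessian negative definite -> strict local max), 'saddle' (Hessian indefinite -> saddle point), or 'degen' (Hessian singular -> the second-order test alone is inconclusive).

Compute the Hessian H = grad^2 f:
  H = [[11, -4], [-4, 7]]
Verify stationarity: grad f(x*) = H x* + g = (0, 0).
Eigenvalues of H: 4.5279, 13.4721.
Both eigenvalues > 0, so H is positive definite -> x* is a strict local min.

min


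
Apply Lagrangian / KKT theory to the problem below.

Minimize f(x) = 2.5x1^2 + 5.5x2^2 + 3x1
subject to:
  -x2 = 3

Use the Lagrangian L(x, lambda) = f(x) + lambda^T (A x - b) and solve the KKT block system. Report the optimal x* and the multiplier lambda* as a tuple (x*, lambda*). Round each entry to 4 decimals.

Form the Lagrangian:
  L(x, lambda) = (1/2) x^T Q x + c^T x + lambda^T (A x - b)
Stationarity (grad_x L = 0): Q x + c + A^T lambda = 0.
Primal feasibility: A x = b.

This gives the KKT block system:
  [ Q   A^T ] [ x     ]   [-c ]
  [ A    0  ] [ lambda ] = [ b ]

Solving the linear system:
  x*      = (-0.6, -3)
  lambda* = (-33)
  f(x*)   = 48.6

x* = (-0.6, -3), lambda* = (-33)


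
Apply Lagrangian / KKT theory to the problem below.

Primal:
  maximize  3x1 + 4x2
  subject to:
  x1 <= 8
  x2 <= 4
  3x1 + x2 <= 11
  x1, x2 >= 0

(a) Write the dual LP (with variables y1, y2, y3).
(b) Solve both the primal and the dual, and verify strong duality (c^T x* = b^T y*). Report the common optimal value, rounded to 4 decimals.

The standard primal-dual pair for 'max c^T x s.t. A x <= b, x >= 0' is:
  Dual:  min b^T y  s.t.  A^T y >= c,  y >= 0.

So the dual LP is:
  minimize  8y1 + 4y2 + 11y3
  subject to:
    y1 + 3y3 >= 3
    y2 + y3 >= 4
    y1, y2, y3 >= 0

Solving the primal: x* = (2.3333, 4).
  primal value c^T x* = 23.
Solving the dual: y* = (0, 3, 1).
  dual value b^T y* = 23.
Strong duality: c^T x* = b^T y*. Confirmed.

23


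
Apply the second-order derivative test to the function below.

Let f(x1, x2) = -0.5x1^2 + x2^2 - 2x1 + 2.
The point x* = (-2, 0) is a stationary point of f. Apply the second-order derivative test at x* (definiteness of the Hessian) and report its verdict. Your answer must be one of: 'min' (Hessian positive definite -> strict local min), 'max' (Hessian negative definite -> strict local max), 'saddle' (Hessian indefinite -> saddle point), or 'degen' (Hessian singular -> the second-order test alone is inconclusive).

Compute the Hessian H = grad^2 f:
  H = [[-1, 0], [0, 2]]
Verify stationarity: grad f(x*) = H x* + g = (0, 0).
Eigenvalues of H: -1, 2.
Eigenvalues have mixed signs, so H is indefinite -> x* is a saddle point.

saddle


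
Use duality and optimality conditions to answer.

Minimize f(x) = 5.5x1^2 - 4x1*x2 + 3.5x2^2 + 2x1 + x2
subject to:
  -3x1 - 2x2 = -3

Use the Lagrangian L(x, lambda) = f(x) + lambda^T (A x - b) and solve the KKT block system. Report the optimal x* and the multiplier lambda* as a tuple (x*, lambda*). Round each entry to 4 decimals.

Form the Lagrangian:
  L(x, lambda) = (1/2) x^T Q x + c^T x + lambda^T (A x - b)
Stationarity (grad_x L = 0): Q x + c + A^T lambda = 0.
Primal feasibility: A x = b.

This gives the KKT block system:
  [ Q   A^T ] [ x     ]   [-c ]
  [ A    0  ] [ lambda ] = [ b ]

Solving the linear system:
  x*      = (0.5484, 0.6774)
  lambda* = (1.7742)
  f(x*)   = 3.5484

x* = (0.5484, 0.6774), lambda* = (1.7742)


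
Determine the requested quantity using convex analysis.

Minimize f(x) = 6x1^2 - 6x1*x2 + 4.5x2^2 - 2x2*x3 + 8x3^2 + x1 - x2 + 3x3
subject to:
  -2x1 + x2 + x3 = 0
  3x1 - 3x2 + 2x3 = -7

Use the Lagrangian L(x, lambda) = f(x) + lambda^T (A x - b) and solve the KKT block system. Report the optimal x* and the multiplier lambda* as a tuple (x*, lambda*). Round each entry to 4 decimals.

Form the Lagrangian:
  L(x, lambda) = (1/2) x^T Q x + c^T x + lambda^T (A x - b)
Stationarity (grad_x L = 0): Q x + c + A^T lambda = 0.
Primal feasibility: A x = b.

This gives the KKT block system:
  [ Q   A^T ] [ x     ]   [-c ]
  [ A    0  ] [ lambda ] = [ b ]

Solving the linear system:
  x*      = (0.0367, 1.4514, -1.378)
  lambda* = (7.3307, 7.3097)
  f(x*)   = 22.8097

x* = (0.0367, 1.4514, -1.378), lambda* = (7.3307, 7.3097)


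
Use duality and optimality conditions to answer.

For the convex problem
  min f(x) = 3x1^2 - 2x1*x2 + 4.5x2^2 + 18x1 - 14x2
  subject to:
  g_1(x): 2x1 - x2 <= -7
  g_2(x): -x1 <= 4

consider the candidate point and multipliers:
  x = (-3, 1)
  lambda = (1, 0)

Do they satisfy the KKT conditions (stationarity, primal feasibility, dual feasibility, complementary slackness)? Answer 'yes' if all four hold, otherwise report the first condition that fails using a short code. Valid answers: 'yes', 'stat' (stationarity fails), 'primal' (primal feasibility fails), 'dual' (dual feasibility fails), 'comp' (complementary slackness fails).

Gradient of f: grad f(x) = Q x + c = (-2, 1)
Constraint values g_i(x) = a_i^T x - b_i:
  g_1((-3, 1)) = 0
  g_2((-3, 1)) = -1
Stationarity residual: grad f(x) + sum_i lambda_i a_i = (0, 0)
  -> stationarity OK
Primal feasibility (all g_i <= 0): OK
Dual feasibility (all lambda_i >= 0): OK
Complementary slackness (lambda_i * g_i(x) = 0 for all i): OK

Verdict: yes, KKT holds.

yes


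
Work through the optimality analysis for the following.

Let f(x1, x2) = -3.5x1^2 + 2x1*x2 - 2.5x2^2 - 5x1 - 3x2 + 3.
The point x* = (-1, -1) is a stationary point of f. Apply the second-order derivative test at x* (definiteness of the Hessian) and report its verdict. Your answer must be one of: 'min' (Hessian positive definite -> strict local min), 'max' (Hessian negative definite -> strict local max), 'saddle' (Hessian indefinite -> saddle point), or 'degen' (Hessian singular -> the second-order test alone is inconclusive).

Compute the Hessian H = grad^2 f:
  H = [[-7, 2], [2, -5]]
Verify stationarity: grad f(x*) = H x* + g = (0, 0).
Eigenvalues of H: -8.2361, -3.7639.
Both eigenvalues < 0, so H is negative definite -> x* is a strict local max.

max


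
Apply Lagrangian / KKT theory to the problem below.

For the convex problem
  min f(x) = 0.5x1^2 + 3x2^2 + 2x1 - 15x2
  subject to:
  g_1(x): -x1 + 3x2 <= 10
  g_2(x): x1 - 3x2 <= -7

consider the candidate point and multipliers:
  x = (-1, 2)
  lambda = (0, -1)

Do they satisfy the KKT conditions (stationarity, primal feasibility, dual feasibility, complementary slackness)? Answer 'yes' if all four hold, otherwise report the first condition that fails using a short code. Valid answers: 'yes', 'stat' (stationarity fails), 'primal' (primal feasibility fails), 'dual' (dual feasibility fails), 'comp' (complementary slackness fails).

Gradient of f: grad f(x) = Q x + c = (1, -3)
Constraint values g_i(x) = a_i^T x - b_i:
  g_1((-1, 2)) = -3
  g_2((-1, 2)) = 0
Stationarity residual: grad f(x) + sum_i lambda_i a_i = (0, 0)
  -> stationarity OK
Primal feasibility (all g_i <= 0): OK
Dual feasibility (all lambda_i >= 0): FAILS
Complementary slackness (lambda_i * g_i(x) = 0 for all i): OK

Verdict: the first failing condition is dual_feasibility -> dual.

dual


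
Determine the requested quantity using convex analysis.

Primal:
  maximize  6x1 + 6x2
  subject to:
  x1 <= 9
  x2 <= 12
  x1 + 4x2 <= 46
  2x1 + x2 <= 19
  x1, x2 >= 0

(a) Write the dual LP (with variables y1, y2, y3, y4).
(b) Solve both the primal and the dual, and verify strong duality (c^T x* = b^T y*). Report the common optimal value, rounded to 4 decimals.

The standard primal-dual pair for 'max c^T x s.t. A x <= b, x >= 0' is:
  Dual:  min b^T y  s.t.  A^T y >= c,  y >= 0.

So the dual LP is:
  minimize  9y1 + 12y2 + 46y3 + 19y4
  subject to:
    y1 + y3 + 2y4 >= 6
    y2 + 4y3 + y4 >= 6
    y1, y2, y3, y4 >= 0

Solving the primal: x* = (4.2857, 10.4286).
  primal value c^T x* = 88.2857.
Solving the dual: y* = (0, 0, 0.8571, 2.5714).
  dual value b^T y* = 88.2857.
Strong duality: c^T x* = b^T y*. Confirmed.

88.2857


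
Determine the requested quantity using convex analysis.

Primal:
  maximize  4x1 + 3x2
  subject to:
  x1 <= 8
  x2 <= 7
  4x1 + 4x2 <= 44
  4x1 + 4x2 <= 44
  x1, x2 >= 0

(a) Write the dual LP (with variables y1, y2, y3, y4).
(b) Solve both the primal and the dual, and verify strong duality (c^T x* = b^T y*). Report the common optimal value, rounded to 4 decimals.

The standard primal-dual pair for 'max c^T x s.t. A x <= b, x >= 0' is:
  Dual:  min b^T y  s.t.  A^T y >= c,  y >= 0.

So the dual LP is:
  minimize  8y1 + 7y2 + 44y3 + 44y4
  subject to:
    y1 + 4y3 + 4y4 >= 4
    y2 + 4y3 + 4y4 >= 3
    y1, y2, y3, y4 >= 0

Solving the primal: x* = (8, 3).
  primal value c^T x* = 41.
Solving the dual: y* = (1, 0, 0.75, 0).
  dual value b^T y* = 41.
Strong duality: c^T x* = b^T y*. Confirmed.

41


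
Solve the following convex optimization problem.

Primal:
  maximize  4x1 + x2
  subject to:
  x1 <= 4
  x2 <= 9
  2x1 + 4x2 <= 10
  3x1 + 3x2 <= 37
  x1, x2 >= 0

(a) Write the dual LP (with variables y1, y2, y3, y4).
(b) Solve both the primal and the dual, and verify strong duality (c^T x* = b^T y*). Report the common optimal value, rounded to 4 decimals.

The standard primal-dual pair for 'max c^T x s.t. A x <= b, x >= 0' is:
  Dual:  min b^T y  s.t.  A^T y >= c,  y >= 0.

So the dual LP is:
  minimize  4y1 + 9y2 + 10y3 + 37y4
  subject to:
    y1 + 2y3 + 3y4 >= 4
    y2 + 4y3 + 3y4 >= 1
    y1, y2, y3, y4 >= 0

Solving the primal: x* = (4, 0.5).
  primal value c^T x* = 16.5.
Solving the dual: y* = (3.5, 0, 0.25, 0).
  dual value b^T y* = 16.5.
Strong duality: c^T x* = b^T y*. Confirmed.

16.5
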